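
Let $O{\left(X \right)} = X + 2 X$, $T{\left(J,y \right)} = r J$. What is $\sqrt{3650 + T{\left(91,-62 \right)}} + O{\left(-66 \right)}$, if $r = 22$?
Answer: $-198 + 6 \sqrt{157} \approx -122.82$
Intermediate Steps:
$T{\left(J,y \right)} = 22 J$
$O{\left(X \right)} = 3 X$
$\sqrt{3650 + T{\left(91,-62 \right)}} + O{\left(-66 \right)} = \sqrt{3650 + 22 \cdot 91} + 3 \left(-66\right) = \sqrt{3650 + 2002} - 198 = \sqrt{5652} - 198 = 6 \sqrt{157} - 198 = -198 + 6 \sqrt{157}$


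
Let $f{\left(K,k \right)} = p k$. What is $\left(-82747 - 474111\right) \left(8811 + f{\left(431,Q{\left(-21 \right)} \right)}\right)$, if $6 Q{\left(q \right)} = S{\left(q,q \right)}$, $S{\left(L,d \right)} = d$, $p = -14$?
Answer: $-4933761880$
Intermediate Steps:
$Q{\left(q \right)} = \frac{q}{6}$
$f{\left(K,k \right)} = - 14 k$
$\left(-82747 - 474111\right) \left(8811 + f{\left(431,Q{\left(-21 \right)} \right)}\right) = \left(-82747 - 474111\right) \left(8811 - 14 \cdot \frac{1}{6} \left(-21\right)\right) = - 556858 \left(8811 - -49\right) = - 556858 \left(8811 + 49\right) = \left(-556858\right) 8860 = -4933761880$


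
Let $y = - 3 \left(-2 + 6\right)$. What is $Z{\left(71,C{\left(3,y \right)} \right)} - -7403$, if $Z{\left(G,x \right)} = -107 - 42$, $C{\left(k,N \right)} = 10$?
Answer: $7254$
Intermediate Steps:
$y = -12$ ($y = \left(-3\right) 4 = -12$)
$Z{\left(G,x \right)} = -149$
$Z{\left(71,C{\left(3,y \right)} \right)} - -7403 = -149 - -7403 = -149 + 7403 = 7254$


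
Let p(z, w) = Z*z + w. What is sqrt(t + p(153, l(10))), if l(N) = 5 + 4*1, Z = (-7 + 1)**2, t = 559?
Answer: 14*sqrt(31) ≈ 77.949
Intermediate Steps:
Z = 36 (Z = (-6)**2 = 36)
l(N) = 9 (l(N) = 5 + 4 = 9)
p(z, w) = w + 36*z (p(z, w) = 36*z + w = w + 36*z)
sqrt(t + p(153, l(10))) = sqrt(559 + (9 + 36*153)) = sqrt(559 + (9 + 5508)) = sqrt(559 + 5517) = sqrt(6076) = 14*sqrt(31)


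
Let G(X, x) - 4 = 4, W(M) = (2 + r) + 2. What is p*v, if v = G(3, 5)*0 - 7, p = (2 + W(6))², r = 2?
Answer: -448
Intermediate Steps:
W(M) = 6 (W(M) = (2 + 2) + 2 = 4 + 2 = 6)
G(X, x) = 8 (G(X, x) = 4 + 4 = 8)
p = 64 (p = (2 + 6)² = 8² = 64)
v = -7 (v = 8*0 - 7 = 0 - 7 = -7)
p*v = 64*(-7) = -448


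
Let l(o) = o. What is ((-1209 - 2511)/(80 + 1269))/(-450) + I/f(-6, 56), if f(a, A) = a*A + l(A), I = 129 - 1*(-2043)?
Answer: -439157/56658 ≈ -7.7510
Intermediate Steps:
I = 2172 (I = 129 + 2043 = 2172)
f(a, A) = A + A*a (f(a, A) = a*A + A = A*a + A = A + A*a)
((-1209 - 2511)/(80 + 1269))/(-450) + I/f(-6, 56) = ((-1209 - 2511)/(80 + 1269))/(-450) + 2172/((56*(1 - 6))) = -3720/1349*(-1/450) + 2172/((56*(-5))) = -3720*1/1349*(-1/450) + 2172/(-280) = -3720/1349*(-1/450) + 2172*(-1/280) = 124/20235 - 543/70 = -439157/56658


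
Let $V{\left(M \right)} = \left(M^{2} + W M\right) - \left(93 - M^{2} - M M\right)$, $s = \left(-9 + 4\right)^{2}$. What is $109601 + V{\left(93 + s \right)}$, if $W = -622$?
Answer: $77884$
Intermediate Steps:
$s = 25$ ($s = \left(-5\right)^{2} = 25$)
$V{\left(M \right)} = -93 - 622 M + 3 M^{2}$ ($V{\left(M \right)} = \left(M^{2} - 622 M\right) - \left(93 - M^{2} - M M\right) = \left(M^{2} - 622 M\right) + \left(\left(M^{2} + M^{2}\right) - 93\right) = \left(M^{2} - 622 M\right) + \left(2 M^{2} - 93\right) = \left(M^{2} - 622 M\right) + \left(-93 + 2 M^{2}\right) = -93 - 622 M + 3 M^{2}$)
$109601 + V{\left(93 + s \right)} = 109601 - \left(93 - 3 \left(93 + 25\right)^{2} + 622 \left(93 + 25\right)\right) = 109601 - \left(73489 - 41772\right) = 109601 - 31717 = 77884$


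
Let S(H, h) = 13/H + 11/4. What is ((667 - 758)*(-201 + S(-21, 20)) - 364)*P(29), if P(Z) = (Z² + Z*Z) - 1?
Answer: 357711757/12 ≈ 2.9809e+7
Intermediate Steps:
P(Z) = -1 + 2*Z² (P(Z) = (Z² + Z²) - 1 = 2*Z² - 1 = -1 + 2*Z²)
S(H, h) = 11/4 + 13/H (S(H, h) = 13/H + 11*(¼) = 13/H + 11/4 = 11/4 + 13/H)
((667 - 758)*(-201 + S(-21, 20)) - 364)*P(29) = ((667 - 758)*(-201 + (11/4 + 13/(-21))) - 364)*(-1 + 2*29²) = (-91*(-201 + (11/4 + 13*(-1/21))) - 364)*(-1 + 2*841) = (-91*(-201 + (11/4 - 13/21)) - 364)*(-1 + 1682) = (-91*(-201 + 179/84) - 364)*1681 = (-91*(-16705/84) - 364)*1681 = (217165/12 - 364)*1681 = (212797/12)*1681 = 357711757/12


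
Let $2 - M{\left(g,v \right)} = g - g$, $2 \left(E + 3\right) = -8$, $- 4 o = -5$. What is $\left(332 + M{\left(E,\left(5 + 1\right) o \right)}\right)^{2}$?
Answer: $111556$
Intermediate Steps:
$o = \frac{5}{4}$ ($o = \left(- \frac{1}{4}\right) \left(-5\right) = \frac{5}{4} \approx 1.25$)
$E = -7$ ($E = -3 + \frac{1}{2} \left(-8\right) = -3 - 4 = -7$)
$M{\left(g,v \right)} = 2$ ($M{\left(g,v \right)} = 2 - \left(g - g\right) = 2 - 0 = 2 + 0 = 2$)
$\left(332 + M{\left(E,\left(5 + 1\right) o \right)}\right)^{2} = \left(332 + 2\right)^{2} = 334^{2} = 111556$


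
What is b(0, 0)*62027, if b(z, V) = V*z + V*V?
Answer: 0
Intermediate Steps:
b(z, V) = V² + V*z (b(z, V) = V*z + V² = V² + V*z)
b(0, 0)*62027 = (0*(0 + 0))*62027 = (0*0)*62027 = 0*62027 = 0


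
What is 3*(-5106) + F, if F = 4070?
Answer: -11248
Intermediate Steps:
3*(-5106) + F = 3*(-5106) + 4070 = -15318 + 4070 = -11248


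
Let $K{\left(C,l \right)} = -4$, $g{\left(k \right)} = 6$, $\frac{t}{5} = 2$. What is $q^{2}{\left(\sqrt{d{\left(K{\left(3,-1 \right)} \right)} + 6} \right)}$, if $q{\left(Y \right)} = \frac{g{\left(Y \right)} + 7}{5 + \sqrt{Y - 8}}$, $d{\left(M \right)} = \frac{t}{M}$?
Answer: $\frac{676}{\left(10 + i \sqrt{2} \sqrt{16 - \sqrt{14}}\right)^{2}} \approx 3.2911 - 4.3177 i$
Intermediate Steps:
$t = 10$ ($t = 5 \cdot 2 = 10$)
$d{\left(M \right)} = \frac{10}{M}$
$q{\left(Y \right)} = \frac{13}{5 + \sqrt{-8 + Y}}$ ($q{\left(Y \right)} = \frac{6 + 7}{5 + \sqrt{Y - 8}} = \frac{13}{5 + \sqrt{-8 + Y}}$)
$q^{2}{\left(\sqrt{d{\left(K{\left(3,-1 \right)} \right)} + 6} \right)} = \left(\frac{13}{5 + \sqrt{-8 + \sqrt{\frac{10}{-4} + 6}}}\right)^{2} = \left(\frac{13}{5 + \sqrt{-8 + \sqrt{10 \left(- \frac{1}{4}\right) + 6}}}\right)^{2} = \left(\frac{13}{5 + \sqrt{-8 + \sqrt{- \frac{5}{2} + 6}}}\right)^{2} = \left(\frac{13}{5 + \sqrt{-8 + \sqrt{\frac{7}{2}}}}\right)^{2} = \left(\frac{13}{5 + \sqrt{-8 + \frac{\sqrt{14}}{2}}}\right)^{2} = \frac{169}{\left(5 + \sqrt{-8 + \frac{\sqrt{14}}{2}}\right)^{2}}$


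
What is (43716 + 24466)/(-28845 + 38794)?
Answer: 68182/9949 ≈ 6.8531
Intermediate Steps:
(43716 + 24466)/(-28845 + 38794) = 68182/9949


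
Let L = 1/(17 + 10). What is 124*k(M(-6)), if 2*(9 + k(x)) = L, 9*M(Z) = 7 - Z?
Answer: -30070/27 ≈ -1113.7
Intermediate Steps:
M(Z) = 7/9 - Z/9 (M(Z) = (7 - Z)/9 = 7/9 - Z/9)
L = 1/27 ≈ 0.037037
k(x) = -485/54 (k(x) = -9 + (1/2)*(1/27) = -9 + 1/54 = -485/54)
124*k(M(-6)) = 124*(-485/54) = -30070/27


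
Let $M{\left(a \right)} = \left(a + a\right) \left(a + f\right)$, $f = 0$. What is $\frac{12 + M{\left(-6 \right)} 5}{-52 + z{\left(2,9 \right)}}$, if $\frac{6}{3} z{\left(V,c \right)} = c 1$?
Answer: $- \frac{744}{95} \approx -7.8316$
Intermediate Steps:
$M{\left(a \right)} = 2 a^{2}$ ($M{\left(a \right)} = \left(a + a\right) \left(a + 0\right) = 2 a a = 2 a^{2}$)
$z{\left(V,c \right)} = \frac{c}{2}$ ($z{\left(V,c \right)} = \frac{c 1}{2} = \frac{c}{2}$)
$\frac{12 + M{\left(-6 \right)} 5}{-52 + z{\left(2,9 \right)}} = \frac{12 + 2 \left(-6\right)^{2} \cdot 5}{-52 + \frac{1}{2} \cdot 9} = \frac{12 + 2 \cdot 36 \cdot 5}{-52 + \frac{9}{2}} = \frac{12 + 72 \cdot 5}{- \frac{95}{2}} = - \frac{2 \left(12 + 360\right)}{95} = \left(- \frac{2}{95}\right) 372 = - \frac{744}{95}$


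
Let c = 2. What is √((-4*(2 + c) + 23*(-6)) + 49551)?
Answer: √49397 ≈ 222.25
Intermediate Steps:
√((-4*(2 + c) + 23*(-6)) + 49551) = √((-4*(2 + 2) + 23*(-6)) + 49551) = √((-4*4 - 138) + 49551) = √((-16 - 138) + 49551) = √(-154 + 49551) = √49397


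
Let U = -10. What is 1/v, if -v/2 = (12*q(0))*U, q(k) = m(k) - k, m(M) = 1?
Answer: 1/240 ≈ 0.0041667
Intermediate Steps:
q(k) = 1 - k
v = 240 (v = -2*12*(1 - 1*0)*(-10) = -2*12*(1 + 0)*(-10) = -2*12*1*(-10) = -24*(-10) = -2*(-120) = 240)
1/v = 1/240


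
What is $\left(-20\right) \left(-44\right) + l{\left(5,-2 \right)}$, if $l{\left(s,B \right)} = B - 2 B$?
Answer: $882$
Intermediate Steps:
$l{\left(s,B \right)} = - B$
$\left(-20\right) \left(-44\right) + l{\left(5,-2 \right)} = \left(-20\right) \left(-44\right) - -2 = 880 + 2 = 882$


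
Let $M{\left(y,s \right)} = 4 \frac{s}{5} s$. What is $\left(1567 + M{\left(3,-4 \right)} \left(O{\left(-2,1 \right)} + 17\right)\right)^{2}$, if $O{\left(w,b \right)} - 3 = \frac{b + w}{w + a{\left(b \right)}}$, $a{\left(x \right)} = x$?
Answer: $\frac{84254041}{25} \approx 3.3702 \cdot 10^{6}$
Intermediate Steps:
$M{\left(y,s \right)} = \frac{4 s^{2}}{5}$ ($M{\left(y,s \right)} = 4 s \frac{1}{5} s = 4 \frac{s}{5} s = \frac{4 s}{5} s = \frac{4 s^{2}}{5}$)
$O{\left(w,b \right)} = 4$ ($O{\left(w,b \right)} = 3 + \frac{b + w}{w + b} = 3 + \frac{b + w}{b + w} = 3 + 1 = 4$)
$\left(1567 + M{\left(3,-4 \right)} \left(O{\left(-2,1 \right)} + 17\right)\right)^{2} = \left(1567 + \frac{4 \left(-4\right)^{2}}{5} \left(4 + 17\right)\right)^{2} = \left(1567 + \frac{4}{5} \cdot 16 \cdot 21\right)^{2} = \left(1567 + \frac{64}{5} \cdot 21\right)^{2} = \left(1567 + \frac{1344}{5}\right)^{2} = \left(\frac{9179}{5}\right)^{2} = \frac{84254041}{25}$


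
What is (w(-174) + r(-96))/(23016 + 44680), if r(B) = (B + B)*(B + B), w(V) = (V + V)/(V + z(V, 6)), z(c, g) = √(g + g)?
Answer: 46488027/85364656 + 29*√3/85364656 ≈ 0.54458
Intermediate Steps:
z(c, g) = √2*√g (z(c, g) = √(2*g) = √2*√g)
w(V) = 2*V/(V + 2*√3) (w(V) = (V + V)/(V + √2*√6) = (2*V)/(V + 2*√3) = 2*V/(V + 2*√3))
r(B) = 4*B² (r(B) = (2*B)*(2*B) = 4*B²)
(w(-174) + r(-96))/(23016 + 44680) = (2*(-174)/(-174 + 2*√3) + 4*(-96)²)/(23016 + 44680) = (-348/(-174 + 2*√3) + 4*9216)/67696 = (-348/(-174 + 2*√3) + 36864)*(1/67696) = (36864 - 348/(-174 + 2*√3))*(1/67696) = 2304/4231 - 87/(16924*(-174 + 2*√3))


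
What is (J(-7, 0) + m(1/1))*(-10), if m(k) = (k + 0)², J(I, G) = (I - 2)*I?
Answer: -640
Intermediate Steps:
J(I, G) = I*(-2 + I) (J(I, G) = (-2 + I)*I = I*(-2 + I))
m(k) = k²
(J(-7, 0) + m(1/1))*(-10) = (-7*(-2 - 7) + (1/1)²)*(-10) = (-7*(-9) + (1*1)²)*(-10) = (63 + 1²)*(-10) = (63 + 1)*(-10) = 64*(-10) = -640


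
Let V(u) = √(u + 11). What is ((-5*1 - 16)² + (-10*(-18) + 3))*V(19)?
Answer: 624*√30 ≈ 3417.8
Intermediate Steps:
V(u) = √(11 + u)
((-5*1 - 16)² + (-10*(-18) + 3))*V(19) = ((-5*1 - 16)² + (-10*(-18) + 3))*√(11 + 19) = ((-5 - 16)² + (180 + 3))*√30 = ((-21)² + 183)*√30 = (441 + 183)*√30 = 624*√30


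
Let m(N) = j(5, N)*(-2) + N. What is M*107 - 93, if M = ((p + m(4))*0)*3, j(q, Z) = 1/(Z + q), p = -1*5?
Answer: -93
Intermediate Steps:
p = -5
m(N) = N - 2/(5 + N) (m(N) = -2/(N + 5) + N = -2/(5 + N) + N = N - 2/(5 + N))
M = 0 (M = ((-5 + (-2 + 4*(5 + 4))/(5 + 4))*0)*3 = ((-5 + (-2 + 4*9)/9)*0)*3 = ((-5 + (-2 + 36)/9)*0)*3 = ((-5 + (⅑)*34)*0)*3 = ((-5 + 34/9)*0)*3 = -11/9*0*3 = 0*3 = 0)
M*107 - 93 = 0*107 - 93 = 0 - 93 = -93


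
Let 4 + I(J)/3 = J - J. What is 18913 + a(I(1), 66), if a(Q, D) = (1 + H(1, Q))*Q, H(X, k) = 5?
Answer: 18841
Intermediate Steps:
I(J) = -12 (I(J) = -12 + 3*(J - J) = -12 + 3*0 = -12 + 0 = -12)
a(Q, D) = 6*Q (a(Q, D) = (1 + 5)*Q = 6*Q)
18913 + a(I(1), 66) = 18913 + 6*(-12) = 18913 - 72 = 18841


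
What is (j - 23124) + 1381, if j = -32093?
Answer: -53836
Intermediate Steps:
(j - 23124) + 1381 = (-32093 - 23124) + 1381 = -55217 + 1381 = -53836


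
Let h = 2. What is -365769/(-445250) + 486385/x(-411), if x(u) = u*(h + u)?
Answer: 2029549813/546321750 ≈ 3.7149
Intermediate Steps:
x(u) = u*(2 + u)
-365769/(-445250) + 486385/x(-411) = -365769/(-445250) + 486385/((-411*(2 - 411))) = -365769*(-1/445250) + 486385/((-411*(-409))) = 365769/445250 + 486385/168099 = 2029549813/546321750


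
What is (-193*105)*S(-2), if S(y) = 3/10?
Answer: -12159/2 ≈ -6079.5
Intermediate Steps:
S(y) = 3/10 (S(y) = 3*(⅒) = 3/10)
(-193*105)*S(-2) = -193*105*(3/10) = -20265*3/10 = -12159/2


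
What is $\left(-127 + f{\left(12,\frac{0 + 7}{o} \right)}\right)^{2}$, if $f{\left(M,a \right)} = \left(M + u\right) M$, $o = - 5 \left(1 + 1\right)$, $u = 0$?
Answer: $289$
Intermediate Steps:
$o = -10$ ($o = \left(-5\right) 2 = -10$)
$f{\left(M,a \right)} = M^{2}$ ($f{\left(M,a \right)} = \left(M + 0\right) M = M M = M^{2}$)
$\left(-127 + f{\left(12,\frac{0 + 7}{o} \right)}\right)^{2} = \left(-127 + 12^{2}\right)^{2} = \left(-127 + 144\right)^{2} = 17^{2} = 289$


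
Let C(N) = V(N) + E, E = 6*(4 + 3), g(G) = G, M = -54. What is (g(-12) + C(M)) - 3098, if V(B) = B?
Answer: -3122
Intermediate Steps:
E = 42 (E = 6*7 = 42)
C(N) = 42 + N (C(N) = N + 42 = 42 + N)
(g(-12) + C(M)) - 3098 = (-12 + (42 - 54)) - 3098 = (-12 - 12) - 3098 = -24 - 3098 = -3122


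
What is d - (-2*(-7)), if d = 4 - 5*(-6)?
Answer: 20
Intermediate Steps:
d = 34 (d = 4 + 30 = 34)
d - (-2*(-7)) = 34 - (-2*(-7)) = 34 - 14 = 20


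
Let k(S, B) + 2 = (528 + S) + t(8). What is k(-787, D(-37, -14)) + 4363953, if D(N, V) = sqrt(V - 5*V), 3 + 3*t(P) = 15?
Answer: 4363696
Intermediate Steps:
t(P) = 4 (t(P) = -1 + (1/3)*15 = -1 + 5 = 4)
D(N, V) = 2*sqrt(-V) (D(N, V) = sqrt(-4*V) = 2*sqrt(-V))
k(S, B) = 530 + S (k(S, B) = -2 + ((528 + S) + 4) = -2 + (532 + S) = 530 + S)
k(-787, D(-37, -14)) + 4363953 = (530 - 787) + 4363953 = -257 + 4363953 = 4363696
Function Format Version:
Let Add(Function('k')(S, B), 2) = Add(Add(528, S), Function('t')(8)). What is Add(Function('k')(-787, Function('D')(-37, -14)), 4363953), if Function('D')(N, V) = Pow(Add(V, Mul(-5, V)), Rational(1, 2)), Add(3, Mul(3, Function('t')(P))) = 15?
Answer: 4363696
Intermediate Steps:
Function('t')(P) = 4 (Function('t')(P) = Add(-1, Mul(Rational(1, 3), 15)) = Add(-1, 5) = 4)
Function('D')(N, V) = Mul(2, Pow(Mul(-1, V), Rational(1, 2))) (Function('D')(N, V) = Pow(Mul(-4, V), Rational(1, 2)) = Mul(2, Pow(Mul(-1, V), Rational(1, 2))))
Function('k')(S, B) = Add(530, S) (Function('k')(S, B) = Add(-2, Add(Add(528, S), 4)) = Add(-2, Add(532, S)) = Add(530, S))
Add(Function('k')(-787, Function('D')(-37, -14)), 4363953) = Add(Add(530, -787), 4363953) = Add(-257, 4363953) = 4363696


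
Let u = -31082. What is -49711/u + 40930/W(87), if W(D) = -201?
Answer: -1262194349/6247482 ≈ -202.03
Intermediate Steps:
-49711/u + 40930/W(87) = -49711/(-31082) + 40930/(-201) = -49711*(-1/31082) + 40930*(-1/201) = 49711/31082 - 40930/201 = -1262194349/6247482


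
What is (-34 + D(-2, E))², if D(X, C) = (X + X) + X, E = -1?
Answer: 1600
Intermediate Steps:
D(X, C) = 3*X (D(X, C) = 2*X + X = 3*X)
(-34 + D(-2, E))² = (-34 + 3*(-2))² = (-34 - 6)² = (-40)² = 1600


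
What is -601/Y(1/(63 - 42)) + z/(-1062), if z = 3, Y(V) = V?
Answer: -4467835/354 ≈ -12621.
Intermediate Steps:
-601/Y(1/(63 - 42)) + z/(-1062) = -601/(1/(63 - 42)) + 3/(-1062) = -601/(1/21) + 3*(-1/1062) = -601/1/21 - 1/354 = -601*21 - 1/354 = -12621 - 1/354 = -4467835/354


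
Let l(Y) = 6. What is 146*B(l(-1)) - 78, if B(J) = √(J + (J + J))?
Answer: -78 + 438*√2 ≈ 541.43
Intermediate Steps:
B(J) = √3*√J (B(J) = √(J + 2*J) = √(3*J) = √3*√J)
146*B(l(-1)) - 78 = 146*(√3*√6) - 78 = 146*(3*√2) - 78 = 438*√2 - 78 = -78 + 438*√2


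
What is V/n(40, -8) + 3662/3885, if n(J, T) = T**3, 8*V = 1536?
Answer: 17641/31080 ≈ 0.56760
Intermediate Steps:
V = 192 (V = (1/8)*1536 = 192)
V/n(40, -8) + 3662/3885 = 192/((-8)**3) + 3662/3885 = 192/(-512) + 3662*(1/3885) = 192*(-1/512) + 3662/3885 = -3/8 + 3662/3885 = 17641/31080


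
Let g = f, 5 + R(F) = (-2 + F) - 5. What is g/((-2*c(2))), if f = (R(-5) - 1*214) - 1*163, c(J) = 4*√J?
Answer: 197*√2/8 ≈ 34.825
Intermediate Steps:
R(F) = -12 + F (R(F) = -5 + ((-2 + F) - 5) = -5 + (-7 + F) = -12 + F)
f = -394 (f = ((-12 - 5) - 1*214) - 1*163 = (-17 - 214) - 163 = -231 - 163 = -394)
g = -394
g/((-2*c(2))) = -394*(-√2/16) = -(-197)*√2/8 = 197*√2/8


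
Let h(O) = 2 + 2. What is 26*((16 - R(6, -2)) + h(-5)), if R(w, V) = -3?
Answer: 598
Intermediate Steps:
h(O) = 4
26*((16 - R(6, -2)) + h(-5)) = 26*((16 - 1*(-3)) + 4) = 26*((16 + 3) + 4) = 26*(19 + 4) = 26*23 = 598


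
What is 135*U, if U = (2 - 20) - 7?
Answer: -3375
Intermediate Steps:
U = -25 (U = -18 - 7 = -25)
135*U = 135*(-25) = -3375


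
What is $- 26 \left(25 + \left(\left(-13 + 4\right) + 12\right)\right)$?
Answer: $-728$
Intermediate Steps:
$- 26 \left(25 + \left(\left(-13 + 4\right) + 12\right)\right) = - 26 \left(25 + \left(-9 + 12\right)\right) = - 26 \left(25 + 3\right) = \left(-26\right) 28 = -728$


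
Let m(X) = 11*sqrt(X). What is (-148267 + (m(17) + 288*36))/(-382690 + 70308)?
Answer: 137899/312382 - 11*sqrt(17)/312382 ≈ 0.44130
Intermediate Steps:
(-148267 + (m(17) + 288*36))/(-382690 + 70308) = (-148267 + (11*sqrt(17) + 288*36))/(-382690 + 70308) = (-148267 + (11*sqrt(17) + 10368))/(-312382) = (-148267 + (10368 + 11*sqrt(17)))*(-1/312382) = (-137899 + 11*sqrt(17))*(-1/312382) = 137899/312382 - 11*sqrt(17)/312382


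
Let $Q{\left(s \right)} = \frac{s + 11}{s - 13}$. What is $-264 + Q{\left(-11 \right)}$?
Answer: $-264$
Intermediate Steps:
$Q{\left(s \right)} = \frac{11 + s}{-13 + s}$
$-264 + Q{\left(-11 \right)} = -264 + \frac{11 - 11}{-13 - 11} = -264 + \frac{1}{-24} \cdot 0 = -264 - 0 = -264 + 0 = -264$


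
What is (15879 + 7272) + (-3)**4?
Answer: 23232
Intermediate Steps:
(15879 + 7272) + (-3)**4 = 23151 + 81 = 23232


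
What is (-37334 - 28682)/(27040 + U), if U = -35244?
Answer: 16504/2051 ≈ 8.0468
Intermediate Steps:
(-37334 - 28682)/(27040 + U) = (-37334 - 28682)/(27040 - 35244) = -66016/(-8204) = -66016*(-1/8204) = 16504/2051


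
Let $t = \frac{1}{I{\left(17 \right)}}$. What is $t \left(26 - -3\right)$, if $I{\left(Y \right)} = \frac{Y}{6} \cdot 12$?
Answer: $\frac{29}{34} \approx 0.85294$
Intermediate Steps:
$I{\left(Y \right)} = 2 Y$ ($I{\left(Y \right)} = Y \frac{1}{6} \cdot 12 = \frac{Y}{6} \cdot 12 = 2 Y$)
$t = \frac{1}{34}$ ($t = \frac{1}{2 \cdot 17} = \frac{1}{34} \approx 0.029412$)
$t \left(26 - -3\right) = \frac{26 - -3}{34} = \frac{26 + 3}{34} = \frac{1}{34} \cdot 29 = \frac{29}{34}$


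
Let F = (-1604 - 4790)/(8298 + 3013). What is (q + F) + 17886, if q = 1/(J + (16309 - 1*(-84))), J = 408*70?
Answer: 9094088650167/508463383 ≈ 17885.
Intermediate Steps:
F = -6394/11311 ≈ -0.56529
J = 28560
q = 1/44953 (q = 1/(28560 + (16309 - 1*(-84))) = 1/(28560 + (16309 + 84)) = 1/(28560 + 16393) = 1/44953 ≈ 2.2245e-5)
(q + F) + 17886 = (1/44953 - 6394/11311) + 17886 = -287418171/508463383 + 17886 = 9094088650167/508463383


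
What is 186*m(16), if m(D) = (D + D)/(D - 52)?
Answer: -496/3 ≈ -165.33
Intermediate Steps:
m(D) = 2*D/(-52 + D) (m(D) = (2*D)/(-52 + D) = 2*D/(-52 + D))
186*m(16) = 186*(2*16/(-52 + 16)) = 186*(2*16/(-36)) = 186*(2*16*(-1/36)) = 186*(-8/9) = -496/3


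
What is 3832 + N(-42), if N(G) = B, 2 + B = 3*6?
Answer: 3848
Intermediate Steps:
B = 16 (B = -2 + 3*6 = -2 + 18 = 16)
N(G) = 16
3832 + N(-42) = 3832 + 16 = 3848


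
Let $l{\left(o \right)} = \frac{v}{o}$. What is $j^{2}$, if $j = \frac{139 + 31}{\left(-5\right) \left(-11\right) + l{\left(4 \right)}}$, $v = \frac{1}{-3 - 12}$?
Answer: $\frac{104040000}{10883401} \approx 9.5595$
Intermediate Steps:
$v = - \frac{1}{15}$ ($v = \frac{1}{-15} = - \frac{1}{15} \approx -0.066667$)
$l{\left(o \right)} = - \frac{1}{15 o}$
$j = \frac{10200}{3299}$ ($j = \frac{139 + 31}{\left(-5\right) \left(-11\right) - \frac{1}{15 \cdot 4}} = \frac{170}{55 - \frac{1}{60}} = \frac{170}{\frac{3299}{60}} = 170 \cdot \frac{60}{3299} = \frac{10200}{3299} \approx 3.0918$)
$j^{2} = \left(\frac{10200}{3299}\right)^{2} = \frac{104040000}{10883401}$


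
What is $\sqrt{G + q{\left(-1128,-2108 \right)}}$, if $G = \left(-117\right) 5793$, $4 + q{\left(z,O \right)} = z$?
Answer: $i \sqrt{678913} \approx 823.96 i$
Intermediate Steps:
$q{\left(z,O \right)} = -4 + z$
$G = -677781$
$\sqrt{G + q{\left(-1128,-2108 \right)}} = \sqrt{-677781 - 1132} = \sqrt{-678913} = i \sqrt{678913}$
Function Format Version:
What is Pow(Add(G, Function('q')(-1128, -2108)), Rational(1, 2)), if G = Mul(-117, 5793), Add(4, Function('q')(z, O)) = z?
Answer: Mul(I, Pow(678913, Rational(1, 2))) ≈ Mul(823.96, I)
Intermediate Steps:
Function('q')(z, O) = Add(-4, z)
G = -677781
Pow(Add(G, Function('q')(-1128, -2108)), Rational(1, 2)) = Pow(Add(-677781, Add(-4, -1128)), Rational(1, 2)) = Pow(Add(-677781, -1132), Rational(1, 2)) = Pow(-678913, Rational(1, 2)) = Mul(I, Pow(678913, Rational(1, 2)))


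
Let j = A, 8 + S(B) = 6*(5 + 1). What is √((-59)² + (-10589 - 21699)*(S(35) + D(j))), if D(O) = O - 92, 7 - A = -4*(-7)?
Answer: 3*√305329 ≈ 1657.7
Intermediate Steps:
A = -21 (A = 7 - (-4)*(-7) = 7 - 1*28 = 7 - 28 = -21)
S(B) = 28 (S(B) = -8 + 6*(5 + 1) = -8 + 6*6 = -8 + 36 = 28)
j = -21
D(O) = -92 + O
√((-59)² + (-10589 - 21699)*(S(35) + D(j))) = √((-59)² + (-10589 - 21699)*(28 + (-92 - 21))) = √(3481 - 32288*(28 - 113)) = √(3481 - 32288*(-85)) = √(3481 + 2744480) = √2747961 = 3*√305329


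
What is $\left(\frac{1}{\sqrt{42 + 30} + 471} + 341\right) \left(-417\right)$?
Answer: $- \frac{3503898100}{24641} + \frac{278 \sqrt{2}}{24641} \approx -1.422 \cdot 10^{5}$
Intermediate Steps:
$\left(\frac{1}{\sqrt{42 + 30} + 471} + 341\right) \left(-417\right) = \left(\frac{1}{\sqrt{72} + 471} + 341\right) \left(-417\right) = \left(\frac{1}{6 \sqrt{2} + 471} + 341\right) \left(-417\right) = \left(\frac{1}{471 + 6 \sqrt{2}} + 341\right) \left(-417\right) = \left(341 + \frac{1}{471 + 6 \sqrt{2}}\right) \left(-417\right) = -142197 - \frac{417}{471 + 6 \sqrt{2}}$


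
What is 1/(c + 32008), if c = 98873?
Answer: 1/130881 ≈ 7.6405e-6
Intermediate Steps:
1/(c + 32008) = 1/(98873 + 32008) = 1/130881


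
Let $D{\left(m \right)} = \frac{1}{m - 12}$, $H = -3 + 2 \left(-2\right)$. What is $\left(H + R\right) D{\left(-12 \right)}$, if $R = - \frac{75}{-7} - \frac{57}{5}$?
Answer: $\frac{269}{840} \approx 0.32024$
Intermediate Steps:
$H = -7$ ($H = -3 - 4 = -7$)
$D{\left(m \right)} = \frac{1}{-12 + m}$
$R = - \frac{24}{35}$ ($R = \left(-75\right) \left(- \frac{1}{7}\right) - \frac{57}{5} = \frac{75}{7} - \frac{57}{5} = - \frac{24}{35} \approx -0.68571$)
$\left(H + R\right) D{\left(-12 \right)} = \frac{-7 - \frac{24}{35}}{-12 - 12} = - \frac{269}{35 \left(-24\right)} = \left(- \frac{269}{35}\right) \left(- \frac{1}{24}\right) = \frac{269}{840}$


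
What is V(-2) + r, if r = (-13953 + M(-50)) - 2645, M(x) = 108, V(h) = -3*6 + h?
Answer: -16510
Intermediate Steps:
V(h) = -18 + h
r = -16490 (r = (-13953 + 108) - 2645 = -13845 - 2645 = -16490)
V(-2) + r = (-18 - 2) - 16490 = -20 - 16490 = -16510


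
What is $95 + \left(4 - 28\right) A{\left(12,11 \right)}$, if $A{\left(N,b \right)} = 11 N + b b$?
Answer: $-5977$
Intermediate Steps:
$A{\left(N,b \right)} = b^{2} + 11 N$ ($A{\left(N,b \right)} = 11 N + b^{2} = b^{2} + 11 N$)
$95 + \left(4 - 28\right) A{\left(12,11 \right)} = 95 + \left(4 - 28\right) \left(11^{2} + 11 \cdot 12\right) = 95 + \left(4 - 28\right) \left(121 + 132\right) = 95 - 6072 = -5977$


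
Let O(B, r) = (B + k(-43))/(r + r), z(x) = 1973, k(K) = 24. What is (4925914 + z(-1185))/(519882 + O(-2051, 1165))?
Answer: 11481976710/1211323033 ≈ 9.4789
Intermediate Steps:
O(B, r) = (24 + B)/(2*r) (O(B, r) = (B + 24)/(r + r) = (24 + B)/((2*r)) = (24 + B)*(1/(2*r)) = (24 + B)/(2*r))
(4925914 + z(-1185))/(519882 + O(-2051, 1165)) = (4925914 + 1973)/(519882 + (½)*(24 - 2051)/1165) = 4927887/(519882 + (½)*(1/1165)*(-2027)) = 4927887/(519882 - 2027/2330) = 4927887/(1211323033/2330) = 4927887*(2330/1211323033) = 11481976710/1211323033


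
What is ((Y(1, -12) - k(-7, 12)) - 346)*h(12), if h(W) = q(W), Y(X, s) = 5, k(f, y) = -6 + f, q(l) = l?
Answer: -3936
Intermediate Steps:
h(W) = W
((Y(1, -12) - k(-7, 12)) - 346)*h(12) = ((5 - (-6 - 7)) - 346)*12 = ((5 - 1*(-13)) - 346)*12 = ((5 + 13) - 346)*12 = (18 - 346)*12 = -328*12 = -3936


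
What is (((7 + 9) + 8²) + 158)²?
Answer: 56644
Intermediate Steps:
(((7 + 9) + 8²) + 158)² = ((16 + 64) + 158)² = (80 + 158)² = 238² = 56644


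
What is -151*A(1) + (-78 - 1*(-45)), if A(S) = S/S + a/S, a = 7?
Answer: -1241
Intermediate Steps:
A(S) = 1 + 7/S (A(S) = S/S + 7/S = 1 + 7/S)
-151*A(1) + (-78 - 1*(-45)) = -151*(7 + 1)/1 + (-78 - 1*(-45)) = -151*8 + (-78 + 45) = -151*8 - 33 = -1208 - 33 = -1241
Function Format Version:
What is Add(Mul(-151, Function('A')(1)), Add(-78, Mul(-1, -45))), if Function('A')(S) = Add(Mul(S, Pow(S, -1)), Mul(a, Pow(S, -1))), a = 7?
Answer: -1241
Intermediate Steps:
Function('A')(S) = Add(1, Mul(7, Pow(S, -1))) (Function('A')(S) = Add(Mul(S, Pow(S, -1)), Mul(7, Pow(S, -1))) = Add(1, Mul(7, Pow(S, -1))))
Add(Mul(-151, Function('A')(1)), Add(-78, Mul(-1, -45))) = Add(Mul(-151, Mul(Pow(1, -1), Add(7, 1))), Add(-78, Mul(-1, -45))) = Add(Mul(-151, Mul(1, 8)), Add(-78, 45)) = Add(Mul(-151, 8), -33) = Add(-1208, -33) = -1241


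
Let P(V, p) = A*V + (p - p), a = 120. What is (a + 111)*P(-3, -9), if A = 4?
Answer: -2772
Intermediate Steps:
P(V, p) = 4*V (P(V, p) = 4*V + (p - p) = 4*V + 0 = 4*V)
(a + 111)*P(-3, -9) = (120 + 111)*(4*(-3)) = 231*(-12) = -2772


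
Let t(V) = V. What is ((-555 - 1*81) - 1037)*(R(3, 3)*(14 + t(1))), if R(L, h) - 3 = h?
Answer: -150570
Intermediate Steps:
R(L, h) = 3 + h
((-555 - 1*81) - 1037)*(R(3, 3)*(14 + t(1))) = ((-555 - 1*81) - 1037)*((3 + 3)*(14 + 1)) = ((-555 - 81) - 1037)*(6*15) = (-636 - 1037)*90 = -1673*90 = -150570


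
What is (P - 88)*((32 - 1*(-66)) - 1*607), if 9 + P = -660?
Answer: 385313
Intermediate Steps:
P = -669 (P = -9 - 660 = -669)
(P - 88)*((32 - 1*(-66)) - 1*607) = (-669 - 88)*((32 - 1*(-66)) - 1*607) = -757*((32 + 66) - 607) = -757*(98 - 607) = -757*(-509) = 385313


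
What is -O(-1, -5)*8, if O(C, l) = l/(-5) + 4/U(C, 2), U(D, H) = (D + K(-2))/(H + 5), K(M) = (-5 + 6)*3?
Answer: -120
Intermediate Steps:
K(M) = 3 (K(M) = 1*3 = 3)
U(D, H) = (3 + D)/(5 + H) (U(D, H) = (D + 3)/(H + 5) = (3 + D)/(5 + H))
O(C, l) = 4/(3/7 + C/7) - l/5 (O(C, l) = l/(-5) + 4/(((3 + C)/(5 + 2))) = l*(-⅕) + 4/(((3 + C)/7)) = -l/5 + 4/(((3 + C)/7)) = -l/5 + 4/(3/7 + C/7) = 4/(3/7 + C/7) - l/5)
-O(-1, -5)*8 = -(140 - 1*(-5)*(3 - 1))/(5*(3 - 1))*8 = -(140 - 1*(-5)*2)/(5*2)*8 = -(140 + 10)/(5*2)*8 = -150/(5*2)*8 = -1*15*8 = -15*8 = -120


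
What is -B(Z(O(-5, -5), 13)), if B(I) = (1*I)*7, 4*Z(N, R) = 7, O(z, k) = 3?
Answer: -49/4 ≈ -12.250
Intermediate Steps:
Z(N, R) = 7/4 (Z(N, R) = (¼)*7 = 7/4)
B(I) = 7*I (B(I) = I*7 = 7*I)
-B(Z(O(-5, -5), 13)) = -7*7/4 = -1*49/4 = -49/4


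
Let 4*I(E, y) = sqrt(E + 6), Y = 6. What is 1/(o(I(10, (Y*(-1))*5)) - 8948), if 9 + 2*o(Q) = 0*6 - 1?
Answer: -1/8953 ≈ -0.00011169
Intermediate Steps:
I(E, y) = sqrt(6 + E)/4 (I(E, y) = sqrt(E + 6)/4 = sqrt(6 + E)/4)
o(Q) = -5 (o(Q) = -9/2 + (0*6 - 1)/2 = -9/2 + (0 - 1)/2 = -9/2 + (1/2)*(-1) = -9/2 - 1/2 = -5)
1/(o(I(10, (Y*(-1))*5)) - 8948) = 1/(-5 - 8948) = 1/(-8953) = -1/8953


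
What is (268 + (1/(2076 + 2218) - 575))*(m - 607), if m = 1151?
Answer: -358565904/2147 ≈ -1.6701e+5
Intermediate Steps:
(268 + (1/(2076 + 2218) - 575))*(m - 607) = (268 + (1/(2076 + 2218) - 575))*(1151 - 607) = (268 + (1/4294 - 575))*544 = (268 - 2469049/4294)*544 = -1318257/4294*544 = -358565904/2147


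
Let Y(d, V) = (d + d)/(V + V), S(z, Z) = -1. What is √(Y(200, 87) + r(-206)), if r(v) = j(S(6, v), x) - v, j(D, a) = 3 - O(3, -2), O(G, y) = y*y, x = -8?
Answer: √1569045/87 ≈ 14.398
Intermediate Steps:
O(G, y) = y²
Y(d, V) = d/V (Y(d, V) = (2*d)/((2*V)) = (2*d)*(1/(2*V)) = d/V)
j(D, a) = -1 (j(D, a) = 3 - 1*(-2)² = 3 - 1*4 = 3 - 4 = -1)
r(v) = -1 - v
√(Y(200, 87) + r(-206)) = √(200/87 + (-1 - 1*(-206))) = √(200*(1/87) + (-1 + 206)) = √(200/87 + 205) = √(18035/87) = √1569045/87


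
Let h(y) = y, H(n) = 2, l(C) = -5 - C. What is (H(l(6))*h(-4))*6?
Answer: -48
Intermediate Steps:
(H(l(6))*h(-4))*6 = (2*(-4))*6 = -8*6 = -48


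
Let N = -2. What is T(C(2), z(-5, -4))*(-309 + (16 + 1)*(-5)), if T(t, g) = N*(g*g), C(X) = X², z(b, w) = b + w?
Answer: 63828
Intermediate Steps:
T(t, g) = -2*g² (T(t, g) = -2*g*g = -2*g²)
T(C(2), z(-5, -4))*(-309 + (16 + 1)*(-5)) = (-2*(-5 - 4)²)*(-309 + (16 + 1)*(-5)) = (-2*(-9)²)*(-309 + 17*(-5)) = (-2*81)*(-309 - 85) = -162*(-394) = 63828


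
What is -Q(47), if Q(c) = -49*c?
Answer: 2303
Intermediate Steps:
-Q(47) = -(-49)*47 = -1*(-2303) = 2303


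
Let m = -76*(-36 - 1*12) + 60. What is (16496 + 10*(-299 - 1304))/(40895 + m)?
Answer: 466/44603 ≈ 0.010448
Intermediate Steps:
m = 3708 (m = -76*(-36 - 12) + 60 = -76*(-48) + 60 = 3648 + 60 = 3708)
(16496 + 10*(-299 - 1304))/(40895 + m) = (16496 + 10*(-299 - 1304))/(40895 + 3708) = (16496 + 10*(-1603))/44603 = (16496 - 16030)*(1/44603) = 466*(1/44603) = 466/44603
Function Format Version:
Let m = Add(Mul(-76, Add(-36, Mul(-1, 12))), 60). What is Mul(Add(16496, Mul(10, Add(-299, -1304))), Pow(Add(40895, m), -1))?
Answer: Rational(466, 44603) ≈ 0.010448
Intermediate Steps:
m = 3708 (m = Add(Mul(-76, Add(-36, -12)), 60) = Add(Mul(-76, -48), 60) = Add(3648, 60) = 3708)
Mul(Add(16496, Mul(10, Add(-299, -1304))), Pow(Add(40895, m), -1)) = Mul(Add(16496, Mul(10, Add(-299, -1304))), Pow(Add(40895, 3708), -1)) = Mul(Add(16496, Mul(10, -1603)), Pow(44603, -1)) = Mul(Add(16496, -16030), Rational(1, 44603)) = Mul(466, Rational(1, 44603)) = Rational(466, 44603)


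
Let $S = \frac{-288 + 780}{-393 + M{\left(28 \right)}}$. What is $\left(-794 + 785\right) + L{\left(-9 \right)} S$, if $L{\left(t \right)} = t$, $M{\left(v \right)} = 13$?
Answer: $\frac{252}{95} \approx 2.6526$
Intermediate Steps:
$S = - \frac{123}{95}$ ($S = \frac{-288 + 780}{-393 + 13} = \frac{492}{-380} = 492 \left(- \frac{1}{380}\right) = - \frac{123}{95} \approx -1.2947$)
$\left(-794 + 785\right) + L{\left(-9 \right)} S = \left(-794 + 785\right) - - \frac{1107}{95} = -9 + \frac{1107}{95} = \frac{252}{95}$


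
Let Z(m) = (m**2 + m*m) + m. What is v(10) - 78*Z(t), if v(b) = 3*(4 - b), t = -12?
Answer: -21546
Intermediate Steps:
v(b) = 12 - 3*b
Z(m) = m + 2*m**2 (Z(m) = (m**2 + m**2) + m = 2*m**2 + m = m + 2*m**2)
v(10) - 78*Z(t) = (12 - 3*10) - (-936)*(1 + 2*(-12)) = (12 - 30) - (-936)*(1 - 24) = -18 - (-936)*(-23) = -18 - 78*276 = -18 - 21528 = -21546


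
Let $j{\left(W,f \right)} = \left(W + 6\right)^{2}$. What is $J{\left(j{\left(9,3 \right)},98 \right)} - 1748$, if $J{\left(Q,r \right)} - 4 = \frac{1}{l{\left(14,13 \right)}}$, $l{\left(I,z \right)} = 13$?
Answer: $- \frac{22671}{13} \approx -1743.9$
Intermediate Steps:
$j{\left(W,f \right)} = \left(6 + W\right)^{2}$
$J{\left(Q,r \right)} = \frac{53}{13}$ ($J{\left(Q,r \right)} = 4 + \frac{1}{13} = \frac{53}{13}$)
$J{\left(j{\left(9,3 \right)},98 \right)} - 1748 = \frac{53}{13} - 1748 = - \frac{22671}{13}$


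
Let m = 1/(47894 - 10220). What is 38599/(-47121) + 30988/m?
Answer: 55011030296753/47121 ≈ 1.1674e+9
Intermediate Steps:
m = 1/37674 ≈ 2.6544e-5
38599/(-47121) + 30988/m = 38599/(-47121) + 30988/(1/37674) = 38599*(-1/47121) + 30988*37674 = -38599/47121 + 1167441912 = 55011030296753/47121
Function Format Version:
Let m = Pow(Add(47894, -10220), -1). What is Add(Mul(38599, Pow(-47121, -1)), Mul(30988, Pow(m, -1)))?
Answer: Rational(55011030296753, 47121) ≈ 1.1674e+9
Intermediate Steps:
m = Rational(1, 37674) (m = Pow(37674, -1) = Rational(1, 37674) ≈ 2.6544e-5)
Add(Mul(38599, Pow(-47121, -1)), Mul(30988, Pow(m, -1))) = Add(Mul(38599, Pow(-47121, -1)), Mul(30988, Pow(Rational(1, 37674), -1))) = Add(Mul(38599, Rational(-1, 47121)), Mul(30988, 37674)) = Add(Rational(-38599, 47121), 1167441912) = Rational(55011030296753, 47121)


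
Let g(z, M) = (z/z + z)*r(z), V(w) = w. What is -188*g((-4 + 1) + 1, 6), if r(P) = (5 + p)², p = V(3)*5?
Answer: 75200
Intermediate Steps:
p = 15 (p = 3*5 = 15)
r(P) = 400 (r(P) = (5 + 15)² = 20² = 400)
g(z, M) = 400 + 400*z (g(z, M) = (z/z + z)*400 = (1 + z)*400 = 400 + 400*z)
-188*g((-4 + 1) + 1, 6) = -188*(400 + 400*((-4 + 1) + 1)) = -188*(400 + 400*(-3 + 1)) = -188*(400 + 400*(-2)) = -188*(400 - 800) = -188*(-400) = 75200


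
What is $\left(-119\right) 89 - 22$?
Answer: $-10613$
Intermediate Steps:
$\left(-119\right) 89 - 22 = -10591 - 22 = -10613$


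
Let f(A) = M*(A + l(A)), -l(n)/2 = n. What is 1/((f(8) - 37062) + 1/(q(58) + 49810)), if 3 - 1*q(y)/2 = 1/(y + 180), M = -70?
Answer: -5928103/216387615587 ≈ -2.7396e-5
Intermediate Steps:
l(n) = -2*n
f(A) = 70*A (f(A) = -70*(A - 2*A) = -(-70)*A = 70*A)
q(y) = 6 - 2/(180 + y) (q(y) = 6 - 2/(y + 180) = 6 - 2/(180 + y))
1/((f(8) - 37062) + 1/(q(58) + 49810)) = 1/((70*8 - 37062) + 1/(2*(539 + 3*58)/(180 + 58) + 49810)) = 1/((560 - 37062) + 1/(2*(539 + 174)/238 + 49810)) = 1/(-36502 + 1/(2*(1/238)*713 + 49810)) = 1/(-36502 + 1/(713/119 + 49810)) = 1/(-36502 + 1/(5928103/119)) = 1/(-36502 + 119/5928103) = 1/(-216387615587/5928103) = -5928103/216387615587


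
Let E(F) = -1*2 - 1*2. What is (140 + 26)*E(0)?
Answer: -664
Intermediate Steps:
E(F) = -4 (E(F) = -2 - 2 = -4)
(140 + 26)*E(0) = (140 + 26)*(-4) = 166*(-4) = -664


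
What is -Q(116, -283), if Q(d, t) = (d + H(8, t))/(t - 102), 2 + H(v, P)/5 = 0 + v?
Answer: 146/385 ≈ 0.37922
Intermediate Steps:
H(v, P) = -10 + 5*v (H(v, P) = -10 + 5*(0 + v) = -10 + 5*v)
Q(d, t) = (30 + d)/(-102 + t) (Q(d, t) = (d + (-10 + 5*8))/(t - 102) = (d + (-10 + 40))/(-102 + t) = (d + 30)/(-102 + t) = (30 + d)/(-102 + t))
-Q(116, -283) = -(30 + 116)/(-102 - 283) = -146/(-385) = -(-1)*146/385 = -1*(-146/385) = 146/385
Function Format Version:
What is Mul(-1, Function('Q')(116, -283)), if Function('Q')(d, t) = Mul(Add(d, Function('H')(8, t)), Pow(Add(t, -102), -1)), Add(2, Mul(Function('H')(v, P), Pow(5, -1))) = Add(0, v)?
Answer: Rational(146, 385) ≈ 0.37922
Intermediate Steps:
Function('H')(v, P) = Add(-10, Mul(5, v)) (Function('H')(v, P) = Add(-10, Mul(5, Add(0, v))) = Add(-10, Mul(5, v)))
Function('Q')(d, t) = Mul(Pow(Add(-102, t), -1), Add(30, d)) (Function('Q')(d, t) = Mul(Add(d, Add(-10, Mul(5, 8))), Pow(Add(t, -102), -1)) = Mul(Add(d, Add(-10, 40)), Pow(Add(-102, t), -1)) = Mul(Add(d, 30), Pow(Add(-102, t), -1)) = Mul(Add(30, d), Pow(Add(-102, t), -1)) = Mul(Pow(Add(-102, t), -1), Add(30, d)))
Mul(-1, Function('Q')(116, -283)) = Mul(-1, Mul(Pow(Add(-102, -283), -1), Add(30, 116))) = Mul(-1, Mul(Pow(-385, -1), 146)) = Mul(-1, Mul(Rational(-1, 385), 146)) = Mul(-1, Rational(-146, 385)) = Rational(146, 385)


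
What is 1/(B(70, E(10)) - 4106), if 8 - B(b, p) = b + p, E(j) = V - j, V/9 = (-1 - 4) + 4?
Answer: -1/4149 ≈ -0.00024102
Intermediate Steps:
V = -9 (V = 9*((-1 - 4) + 4) = 9*(-5 + 4) = 9*(-1) = -9)
E(j) = -9 - j
B(b, p) = 8 - b - p (B(b, p) = 8 - (b + p) = 8 + (-b - p) = 8 - b - p)
1/(B(70, E(10)) - 4106) = 1/((8 - 1*70 - (-9 - 1*10)) - 4106) = 1/((8 - 70 - (-9 - 10)) - 4106) = 1/((8 - 70 - 1*(-19)) - 4106) = 1/((8 - 70 + 19) - 4106) = 1/(-43 - 4106) = 1/(-4149) = -1/4149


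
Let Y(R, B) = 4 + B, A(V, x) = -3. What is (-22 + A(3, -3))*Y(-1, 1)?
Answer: -125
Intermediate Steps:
(-22 + A(3, -3))*Y(-1, 1) = (-22 - 3)*(4 + 1) = -25*5 = -125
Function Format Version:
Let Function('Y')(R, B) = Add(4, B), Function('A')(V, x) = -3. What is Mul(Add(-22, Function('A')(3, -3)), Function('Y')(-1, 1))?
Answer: -125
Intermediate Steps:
Mul(Add(-22, Function('A')(3, -3)), Function('Y')(-1, 1)) = Mul(Add(-22, -3), Add(4, 1)) = Mul(-25, 5) = -125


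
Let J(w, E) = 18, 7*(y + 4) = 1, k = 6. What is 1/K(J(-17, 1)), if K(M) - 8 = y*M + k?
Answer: -7/388 ≈ -0.018041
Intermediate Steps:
y = -27/7 (y = -4 + (⅐)*1 = -4 + ⅐ = -27/7 ≈ -3.8571)
K(M) = 14 - 27*M/7 (K(M) = 8 + (-27*M/7 + 6) = 8 + (6 - 27*M/7) = 14 - 27*M/7)
1/K(J(-17, 1)) = 1/(14 - 27/7*18) = 1/(14 - 486/7) = 1/(-388/7) = -7/388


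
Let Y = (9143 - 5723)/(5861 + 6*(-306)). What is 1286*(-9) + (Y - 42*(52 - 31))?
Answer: -10026396/805 ≈ -12455.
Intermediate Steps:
Y = 684/805 (Y = 3420/(5861 - 1836) = 3420/4025 = 3420*(1/4025) = 684/805 ≈ 0.84969)
1286*(-9) + (Y - 42*(52 - 31)) = 1286*(-9) + (684/805 - 42*(52 - 31)) = -11574 + (684/805 - 42*21) = -11574 + (684/805 - 882) = -11574 - 709326/805 = -10026396/805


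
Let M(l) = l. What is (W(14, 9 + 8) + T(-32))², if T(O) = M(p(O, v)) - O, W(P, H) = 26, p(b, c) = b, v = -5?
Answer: 676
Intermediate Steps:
T(O) = 0 (T(O) = O - O = 0)
(W(14, 9 + 8) + T(-32))² = (26 + 0)² = 26² = 676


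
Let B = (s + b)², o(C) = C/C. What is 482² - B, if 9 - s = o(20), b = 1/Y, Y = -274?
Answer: 17437156143/75076 ≈ 2.3226e+5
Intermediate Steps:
o(C) = 1
b = -1/274 (b = 1/(-274) = -1/274 ≈ -0.0036496)
s = 8 (s = 9 - 1*1 = 9 - 1 = 8)
B = 4800481/75076 (B = (8 - 1/274)² = (2191/274)² = 4800481/75076 ≈ 63.942)
482² - B = 482² - 1*4800481/75076 = 232324 - 4800481/75076 = 17437156143/75076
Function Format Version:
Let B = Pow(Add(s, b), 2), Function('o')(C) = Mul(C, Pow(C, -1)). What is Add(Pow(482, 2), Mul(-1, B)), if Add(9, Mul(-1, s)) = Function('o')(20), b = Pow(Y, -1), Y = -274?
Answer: Rational(17437156143, 75076) ≈ 2.3226e+5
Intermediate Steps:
Function('o')(C) = 1
b = Rational(-1, 274) (b = Pow(-274, -1) = Rational(-1, 274) ≈ -0.0036496)
s = 8 (s = Add(9, Mul(-1, 1)) = Add(9, -1) = 8)
B = Rational(4800481, 75076) (B = Pow(Add(8, Rational(-1, 274)), 2) = Pow(Rational(2191, 274), 2) = Rational(4800481, 75076) ≈ 63.942)
Add(Pow(482, 2), Mul(-1, B)) = Add(Pow(482, 2), Mul(-1, Rational(4800481, 75076))) = Add(232324, Rational(-4800481, 75076)) = Rational(17437156143, 75076)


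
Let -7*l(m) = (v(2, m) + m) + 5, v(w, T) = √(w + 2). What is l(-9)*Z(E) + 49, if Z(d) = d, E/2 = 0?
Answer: 49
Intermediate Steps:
v(w, T) = √(2 + w)
E = 0 (E = 2*0 = 0)
l(m) = -1 - m/7 (l(m) = -((√(2 + 2) + m) + 5)/7 = -((√4 + m) + 5)/7 = -((2 + m) + 5)/7 = -(7 + m)/7 = -1 - m/7)
l(-9)*Z(E) + 49 = (-1 - ⅐*(-9))*0 + 49 = (-1 + 9/7)*0 + 49 = (2/7)*0 + 49 = 0 + 49 = 49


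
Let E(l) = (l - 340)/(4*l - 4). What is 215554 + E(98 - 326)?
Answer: 49362008/229 ≈ 2.1555e+5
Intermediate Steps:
E(l) = (-340 + l)/(-4 + 4*l)
215554 + E(98 - 326) = 215554 + (-340 + (98 - 326))/(4*(-1 + (98 - 326))) = 215554 + (-340 - 228)/(4*(-1 - 228)) = 215554 + (1/4)*(-568)/(-229) = 215554 + (1/4)*(-1/229)*(-568) = 215554 + 142/229 = 49362008/229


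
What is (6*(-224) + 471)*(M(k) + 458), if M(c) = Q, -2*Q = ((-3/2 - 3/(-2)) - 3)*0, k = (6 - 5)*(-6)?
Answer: -399834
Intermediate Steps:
k = -6 (k = 1*(-6) = -6)
Q = 0 (Q = -((-3/2 - 3/(-2)) - 3)*0/2 = -((-3*½ - 3*(-½)) - 3)*0/2 = -((-3/2 + 3/2) - 3)*0/2 = -(0 - 3)*0/2 = -(-3)*0/2 = -½*0 = 0)
M(c) = 0
(6*(-224) + 471)*(M(k) + 458) = (6*(-224) + 471)*(0 + 458) = (-1344 + 471)*458 = -873*458 = -399834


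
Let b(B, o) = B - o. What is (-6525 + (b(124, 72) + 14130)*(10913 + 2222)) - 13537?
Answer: 186260508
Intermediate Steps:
(-6525 + (b(124, 72) + 14130)*(10913 + 2222)) - 13537 = (-6525 + ((124 - 1*72) + 14130)*(10913 + 2222)) - 13537 = (-6525 + ((124 - 72) + 14130)*13135) - 13537 = (-6525 + (52 + 14130)*13135) - 13537 = (-6525 + 14182*13135) - 13537 = (-6525 + 186280570) - 13537 = 186274045 - 13537 = 186260508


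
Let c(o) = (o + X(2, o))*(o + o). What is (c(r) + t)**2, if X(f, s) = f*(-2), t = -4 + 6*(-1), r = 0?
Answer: 100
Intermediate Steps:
t = -10 (t = -4 - 6 = -10)
X(f, s) = -2*f
c(o) = 2*o*(-4 + o) (c(o) = (o - 2*2)*(o + o) = (o - 4)*(2*o) = (-4 + o)*(2*o) = 2*o*(-4 + o))
(c(r) + t)**2 = (2*0*(-4 + 0) - 10)**2 = (2*0*(-4) - 10)**2 = (0 - 10)**2 = (-10)**2 = 100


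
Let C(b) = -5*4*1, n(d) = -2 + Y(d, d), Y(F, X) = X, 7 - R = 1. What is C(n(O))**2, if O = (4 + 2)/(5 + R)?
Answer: 400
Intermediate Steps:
R = 6 (R = 7 - 1*1 = 7 - 1 = 6)
O = 6/11 (O = (4 + 2)/(5 + 6) = 6/11 ≈ 0.54545)
n(d) = -2 + d
C(b) = -20 (C(b) = -20*1 = -20)
C(n(O))**2 = (-20)**2 = 400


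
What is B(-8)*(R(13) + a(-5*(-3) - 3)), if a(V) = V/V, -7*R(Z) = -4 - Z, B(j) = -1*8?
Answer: -192/7 ≈ -27.429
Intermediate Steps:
B(j) = -8
R(Z) = 4/7 + Z/7 (R(Z) = -(-4 - Z)/7 = 4/7 + Z/7)
a(V) = 1
B(-8)*(R(13) + a(-5*(-3) - 3)) = -8*((4/7 + (1/7)*13) + 1) = -8*((4/7 + 13/7) + 1) = -8*(17/7 + 1) = -8*24/7 = -192/7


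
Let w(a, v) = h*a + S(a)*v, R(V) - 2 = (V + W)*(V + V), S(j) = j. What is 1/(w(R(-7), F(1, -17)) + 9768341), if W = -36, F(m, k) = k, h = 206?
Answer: 1/9882497 ≈ 1.0119e-7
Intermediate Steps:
R(V) = 2 + 2*V*(-36 + V) (R(V) = 2 + (V - 36)*(V + V) = 2 + (-36 + V)*(2*V) = 2 + 2*V*(-36 + V))
w(a, v) = 206*a + a*v
1/(w(R(-7), F(1, -17)) + 9768341) = 1/((2 - 72*(-7) + 2*(-7)**2)*(206 - 17) + 9768341) = 1/((2 + 504 + 2*49)*189 + 9768341) = 1/((2 + 504 + 98)*189 + 9768341) = 1/(604*189 + 9768341) = 1/(114156 + 9768341) = 1/9882497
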